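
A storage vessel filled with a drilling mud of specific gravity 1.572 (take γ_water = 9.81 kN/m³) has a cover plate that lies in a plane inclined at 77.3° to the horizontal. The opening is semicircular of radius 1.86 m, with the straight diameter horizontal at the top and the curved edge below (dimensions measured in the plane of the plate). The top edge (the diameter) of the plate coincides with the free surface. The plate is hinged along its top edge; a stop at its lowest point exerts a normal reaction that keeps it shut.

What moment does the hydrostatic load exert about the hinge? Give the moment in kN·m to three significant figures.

M ≈ 70.7 kN·m

γ = 1.572 × 9.81 = 15.42132 kN/m³.
Let θ = 77.3° be the plate's angle to the horizontal; measure y along the incline from where the plane meets the free surface. Vertical depth h = y·sinθ with sinθ = 0.975535.
The centroid of a semicircle lies 4r/(3π) = 0.789409 m from the diameter, here below the top edge, so y_c = 0.789409 m and h_c = 0.789409 × 0.975535 = 0.770096 m.
A = πr²/2 = π × 1.86²/2 = 5.43433 m².
Resultant F = γ·h_c·A = 15.42132 × 0.770096 × 5.43433 = 64.5375 kN.
I_c = (π/8 − 8/(9π))·r⁴ = 0.109757 × 1.86⁴ = 1.31366 m⁴.
Centre of pressure: y_p = y_c + I_c/(y_c·A) = 0.789409 + 1.31366/(0.789409 × 5.43433) = 0.789409 + 0.306221 = 1.09563 m along the plane.
The resultant acts 0.789409 + 0.306221 = 1.09563 m (along the plate) below the hinge at the top edge, so the moment about the hinge is M = F × 1.09563 = 64.5375 × 1.09563 = 70.7092 kN·m.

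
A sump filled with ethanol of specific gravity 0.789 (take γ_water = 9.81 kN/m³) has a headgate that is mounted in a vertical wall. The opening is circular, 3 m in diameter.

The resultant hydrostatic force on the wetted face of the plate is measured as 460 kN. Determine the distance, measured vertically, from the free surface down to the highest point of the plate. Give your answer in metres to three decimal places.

γ = 0.789 × 9.81 = 7.74009 kN/m³.
A = π(1.5)² = 7.06858 m².
From F = γ·h_c·A, the centroid depth is h_c = 460/(7.74009 × 7.06858) = 8.40775 m.
The centroid is at the centre, 1.5 m below the top of the plate, so the highest point sits at h_top = 8.40775 − 1.5 = 6.90775 m below the surface.

d_top ≈ 6.908 m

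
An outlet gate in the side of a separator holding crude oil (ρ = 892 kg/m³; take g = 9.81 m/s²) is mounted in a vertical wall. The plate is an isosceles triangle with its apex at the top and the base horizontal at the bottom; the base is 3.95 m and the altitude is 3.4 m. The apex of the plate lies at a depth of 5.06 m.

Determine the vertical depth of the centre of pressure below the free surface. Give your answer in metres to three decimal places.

γ = ρg = 892 × 9.81 / 1000 = 8.75052 kN/m³.
With the apex up, the centroid sits 2h/3 = 2 × 3.4/3 = 2.26667 m below the apex, so the centroid depth is h_c = 5.06 + 2.26667 = 7.32667 m.
A = ½ × 3.95 × 3.4 = 6.715 m².
Resultant F = γ·h_c·A = 8.75052 × 7.32667 × 6.715 = 430.513 kN.
I_c = b·h³/36 = 3.95 × 3.4³/36 = 4.31252 m⁴.
Centre of pressure: y_p = y_c + I_c/(y_c·A) = 7.32667 + 4.31252/(7.32667 × 6.715) = 7.32667 + 0.0876554 = 7.41433 m along the plane.

h_p = 7.414 m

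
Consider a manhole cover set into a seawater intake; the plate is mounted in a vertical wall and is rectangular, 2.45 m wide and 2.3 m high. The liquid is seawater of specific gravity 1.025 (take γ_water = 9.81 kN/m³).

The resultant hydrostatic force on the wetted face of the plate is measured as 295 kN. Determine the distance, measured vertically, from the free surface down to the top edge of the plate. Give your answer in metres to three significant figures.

γ = 1.025 × 9.81 = 10.05525 kN/m³.
A = 2.45 × 2.3 = 5.635 m².
From F = γ·h_c·A, the centroid depth is h_c = 295/(10.05525 × 5.635) = 5.20637 m.
The centroid lies 2.3/2 = 1.15 m below the top edge, so the top edge sits at h_top = 5.20637 − 1.15 = 4.05637 m below the surface.

d_top ≈ 4.06 m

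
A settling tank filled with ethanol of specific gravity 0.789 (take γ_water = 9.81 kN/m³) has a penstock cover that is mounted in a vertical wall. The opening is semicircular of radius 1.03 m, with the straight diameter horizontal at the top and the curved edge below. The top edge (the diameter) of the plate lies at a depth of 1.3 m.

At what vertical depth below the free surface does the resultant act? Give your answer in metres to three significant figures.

γ = 0.789 × 9.81 = 7.74009 kN/m³.
The centroid of a semicircle lies 4r/(3π) = 0.437146 m from the diameter, here below the top edge, so the centroid depth is h_c = 1.3 + 0.437146 = 1.73715 m.
A = πr²/2 = π × 1.03²/2 = 1.66646 m².
Resultant F = γ·h_c·A = 7.74009 × 1.73715 × 1.66646 = 22.4067 kN.
I_c = (π/8 − 8/(9π))·r⁴ = 0.109757 × 1.03⁴ = 0.123532 m⁴.
Centre of pressure: y_p = y_c + I_c/(y_c·A) = 1.73715 + 0.123532/(1.73715 × 1.66646) = 1.73715 + 0.0426724 = 1.77982 m along the plane.

h_p = 1.78 m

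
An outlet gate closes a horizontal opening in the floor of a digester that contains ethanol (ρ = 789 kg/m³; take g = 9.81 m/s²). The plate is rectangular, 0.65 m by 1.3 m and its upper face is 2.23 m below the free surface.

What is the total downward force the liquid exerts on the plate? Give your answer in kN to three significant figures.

γ = ρg = 789 × 9.81 / 1000 = 7.74009 kN/m³.
The plate is horizontal, so pressure is uniform at p = γ·h = 7.74009 × 2.23 = 17.2604 kN/m².
A = 0.65 × 1.3 = 0.845 m².
F = p·A = 17.2604 × 0.845 = 14.585 kN.

F ≈ 14.6 kN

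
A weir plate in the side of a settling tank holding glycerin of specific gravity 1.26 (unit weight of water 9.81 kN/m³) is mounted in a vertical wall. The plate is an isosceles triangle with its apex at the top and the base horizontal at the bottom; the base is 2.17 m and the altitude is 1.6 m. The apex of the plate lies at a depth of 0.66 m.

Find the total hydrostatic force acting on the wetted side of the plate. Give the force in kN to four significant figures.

γ = 1.26 × 9.81 = 12.3606 kN/m³.
With the apex up, the centroid sits 2h/3 = 2 × 1.6/3 = 1.06667 m below the apex, so the centroid depth is h_c = 0.66 + 1.06667 = 1.72667 m.
A = ½ × 2.17 × 1.6 = 1.736 m².
Resultant F = γ·h_c·A = 12.3606 × 1.72667 × 1.736 = 37.0509 kN.

F ≈ 37.05 kN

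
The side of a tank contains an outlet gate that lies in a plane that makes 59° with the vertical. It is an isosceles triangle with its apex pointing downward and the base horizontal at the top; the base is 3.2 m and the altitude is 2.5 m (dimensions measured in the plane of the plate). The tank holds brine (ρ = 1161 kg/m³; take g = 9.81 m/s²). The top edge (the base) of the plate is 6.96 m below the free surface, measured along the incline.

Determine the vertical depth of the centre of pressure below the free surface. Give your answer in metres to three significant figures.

γ = ρg = 1161 × 9.81 / 1000 = 11.38941 kN/m³.
The plate makes 59° with the vertical, i.e. θ = 90° − 59° = 31° to the horizontal. Measuring y along the incline from the free-surface line, vertical depth h = y·sinθ with sinθ = 0.515038.
With the apex down, the centroid sits h/3 = 2.5/3 = 0.833333 m below the base (the top edge), so y_c = 6.96 + 0.833333 = 7.79333 m and h_c = 7.79333 × 0.515038 = 4.01386 m.
A = ½ × 3.2 × 2.5 = 4 m².
Resultant F = γ·h_c·A = 11.38941 × 4.01386 × 4 = 182.862 kN.
I_c = b·h³/36 = 3.2 × 2.5³/36 = 1.38889 m⁴.
Centre of pressure: y_p = y_c + I_c/(y_c·A) = 7.79333 + 1.38889/(7.79333 × 4) = 7.79333 + 0.0445538 = 7.83788 m along the plane.
Vertically, h_p = y_p·sinθ = 7.83788 × 0.515038 = 4.03681 m.

h_p = 4.04 m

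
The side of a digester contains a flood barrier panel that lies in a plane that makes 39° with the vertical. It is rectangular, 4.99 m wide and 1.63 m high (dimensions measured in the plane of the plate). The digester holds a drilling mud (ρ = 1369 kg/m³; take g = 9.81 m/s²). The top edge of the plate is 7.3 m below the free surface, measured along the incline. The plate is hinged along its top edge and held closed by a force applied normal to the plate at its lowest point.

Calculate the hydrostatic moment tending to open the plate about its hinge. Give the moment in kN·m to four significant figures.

γ = ρg = 1369 × 9.81 / 1000 = 13.42989 kN/m³.
The plate makes 39° with the vertical, i.e. θ = 90° − 39° = 51° to the horizontal. Measuring y along the incline from the free-surface line, vertical depth h = y·sinθ with sinθ = 0.777146.
The centroid lies 1.63/2 = 0.815 m below the top edge, so y_c = 7.3 + 0.815 = 8.115 m and h_c = 8.115 × 0.777146 = 6.30654 m.
A = 4.99 × 1.63 = 8.1337 m².
Resultant F = γ·h_c·A = 13.42989 × 6.30654 × 8.1337 = 688.893 kN.
I_c = b·h³/12 = 4.99 × 1.63³/12 = 1.80087 m⁴.
Centre of pressure: y_p = y_c + I_c/(y_c·A) = 8.115 + 1.80087/(8.115 × 8.1337) = 8.115 + 0.0272839 = 8.14228 m along the plane.
The resultant acts 0.815 + 0.0272839 = 0.842284 m (along the plate) below the hinge at the top edge, so the moment about the hinge is M = F × 0.842284 = 688.893 × 0.842284 = 580.244 kN·m.

M ≈ 580.2 kN·m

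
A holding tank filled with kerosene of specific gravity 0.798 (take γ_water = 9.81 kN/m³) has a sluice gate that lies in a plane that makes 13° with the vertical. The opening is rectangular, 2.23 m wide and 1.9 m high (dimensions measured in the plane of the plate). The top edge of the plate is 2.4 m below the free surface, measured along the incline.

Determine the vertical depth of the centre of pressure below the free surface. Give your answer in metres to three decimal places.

h_p = 3.352 m

γ = 0.798 × 9.81 = 7.82838 kN/m³.
The plate makes 13° with the vertical, i.e. θ = 90° − 13° = 77° to the horizontal. Measuring y along the incline from the free-surface line, vertical depth h = y·sinθ with sinθ = 0.974370.
The centroid lies 1.9/2 = 0.95 m below the top edge, so y_c = 2.4 + 0.95 = 3.35 m and h_c = 3.35 × 0.974370 = 3.26414 m.
A = 2.23 × 1.9 = 4.237 m².
Resultant F = γ·h_c·A = 7.82838 × 3.26414 × 4.237 = 108.268 kN.
I_c = b·h³/12 = 2.23 × 1.9³/12 = 1.27463 m⁴.
Centre of pressure: y_p = y_c + I_c/(y_c·A) = 3.35 + 1.27463/(3.35 × 4.237) = 3.35 + 0.0898009 = 3.4398 m along the plane.
Vertically, h_p = y_p·sinθ = 3.4398 × 0.974370 = 3.35164 m.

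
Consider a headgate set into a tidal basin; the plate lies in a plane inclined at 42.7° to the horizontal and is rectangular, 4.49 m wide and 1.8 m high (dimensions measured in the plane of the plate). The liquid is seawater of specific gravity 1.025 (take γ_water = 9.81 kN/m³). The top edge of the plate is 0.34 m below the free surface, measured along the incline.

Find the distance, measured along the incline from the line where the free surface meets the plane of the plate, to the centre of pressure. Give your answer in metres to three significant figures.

γ = 1.025 × 9.81 = 10.05525 kN/m³.
Let θ = 42.7° be the plate's angle to the horizontal; measure y along the incline from where the plane meets the free surface. Vertical depth h = y·sinθ with sinθ = 0.678160.
The centroid lies 1.8/2 = 0.9 m below the top edge, so y_c = 0.34 + 0.9 = 1.24 m and h_c = 1.24 × 0.678160 = 0.840918 m.
A = 4.49 × 1.8 = 8.082 m².
Resultant F = γ·h_c·A = 10.05525 × 0.840918 × 8.082 = 68.3385 kN.
I_c = b·h³/12 = 4.49 × 1.8³/12 = 2.18214 m⁴.
Centre of pressure: y_p = y_c + I_c/(y_c·A) = 1.24 + 2.18214/(1.24 × 8.082) = 1.24 + 0.217742 = 1.45774 m along the plane.

y_p = 1.46 m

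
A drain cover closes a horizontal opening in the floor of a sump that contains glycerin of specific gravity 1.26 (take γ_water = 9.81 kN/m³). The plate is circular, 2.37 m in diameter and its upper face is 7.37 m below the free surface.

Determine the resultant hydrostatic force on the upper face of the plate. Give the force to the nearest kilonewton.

F ≈ 402 kN

γ = 1.26 × 9.81 = 12.3606 kN/m³.
The plate is horizontal, so pressure is uniform at p = γ·h = 12.3606 × 7.37 = 91.0976 kN/m².
A = π(1.185)² = 4.4115 m².
F = p·A = 91.0976 × 4.4115 = 401.877 kN.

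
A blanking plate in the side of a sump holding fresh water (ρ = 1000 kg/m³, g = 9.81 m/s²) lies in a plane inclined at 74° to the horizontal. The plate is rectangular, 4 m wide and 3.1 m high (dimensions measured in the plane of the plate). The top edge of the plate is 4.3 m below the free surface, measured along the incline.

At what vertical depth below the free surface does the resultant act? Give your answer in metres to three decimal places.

h_p = 5.755 m

γ = ρg = 1000 × 9.81 = 9810 N/m³ = 9.81 kN/m³.
Let θ = 74° be the plate's angle to the horizontal; measure y along the incline from where the plane meets the free surface. Vertical depth h = y·sinθ with sinθ = 0.961262.
The centroid lies 3.1/2 = 1.55 m below the top edge, so y_c = 4.3 + 1.55 = 5.85 m and h_c = 5.85 × 0.961262 = 5.62338 m.
A = 4 × 3.1 = 12.4 m².
Resultant F = γ·h_c·A = 9.81 × 5.62338 × 12.4 = 684.05 kN.
I_c = b·h³/12 = 4 × 3.1³/12 = 9.93033 m⁴.
Centre of pressure: y_p = y_c + I_c/(y_c·A) = 5.85 + 9.93033/(5.85 × 12.4) = 5.85 + 0.136895 = 5.98689 m along the plane.
Vertically, h_p = y_p·sinθ = 5.98689 × 0.961262 = 5.75497 m.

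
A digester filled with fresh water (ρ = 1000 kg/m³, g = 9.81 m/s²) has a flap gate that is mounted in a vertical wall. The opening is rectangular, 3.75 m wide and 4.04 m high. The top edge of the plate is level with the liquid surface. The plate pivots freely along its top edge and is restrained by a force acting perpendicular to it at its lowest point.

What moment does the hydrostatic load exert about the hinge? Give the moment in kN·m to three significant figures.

γ = ρg = 1000 × 9.81 = 9810 N/m³ = 9.81 kN/m³.
The centroid lies 4.04/2 = 2.02 m below the top edge, so the centroid depth is h_c = 2.02 m.
A = 3.75 × 4.04 = 15.15 m².
Resultant F = γ·h_c·A = 9.81 × 2.02 × 15.15 = 300.215 kN.
I_c = b·h³/12 = 3.75 × 4.04³/12 = 20.606 m⁴.
Centre of pressure: y_p = y_c + I_c/(y_c·A) = 2.02 + 20.606/(2.02 × 15.15) = 2.02 + 0.673333 = 2.69333 m along the plane.
The resultant acts 2.02 + 0.673333 = 2.69333 m (along the plate) below the hinge at the top edge, so the moment about the hinge is M = F × 2.69333 = 300.215 × 2.69333 = 808.578 kN·m.

M ≈ 809 kN·m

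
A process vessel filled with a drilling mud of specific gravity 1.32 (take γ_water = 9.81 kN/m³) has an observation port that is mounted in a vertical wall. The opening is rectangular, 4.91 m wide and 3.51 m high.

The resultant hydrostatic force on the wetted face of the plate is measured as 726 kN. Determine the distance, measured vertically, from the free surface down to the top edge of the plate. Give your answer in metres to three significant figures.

d_top ≈ 1.50 m

γ = 1.32 × 9.81 = 12.9492 kN/m³.
A = 4.91 × 3.51 = 17.2341 m².
From F = γ·h_c·A, the centroid depth is h_c = 726/(12.9492 × 17.2341) = 3.25316 m.
The centroid lies 3.51/2 = 1.755 m below the top edge, so the top edge sits at h_top = 3.25316 − 1.755 = 1.49816 m below the surface.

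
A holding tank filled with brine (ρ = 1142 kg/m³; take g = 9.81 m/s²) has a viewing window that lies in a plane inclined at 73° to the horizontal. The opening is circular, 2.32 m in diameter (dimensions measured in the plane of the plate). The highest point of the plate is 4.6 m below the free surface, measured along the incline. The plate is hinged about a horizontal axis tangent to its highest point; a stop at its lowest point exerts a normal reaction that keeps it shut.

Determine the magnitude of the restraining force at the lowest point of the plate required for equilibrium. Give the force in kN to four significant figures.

γ = ρg = 1142 × 9.81 / 1000 = 11.20302 kN/m³.
Let θ = 73° be the plate's angle to the horizontal; measure y along the incline from where the plane meets the free surface. Vertical depth h = y·sinθ with sinθ = 0.956305.
The centroid is at the centre, 1.16 m below the top of the plate, so y_c = 4.6 + 1.16 = 5.76 m and h_c = 5.76 × 0.956305 = 5.50832 m.
A = π(1.16)² = 4.22733 m².
Resultant F = γ·h_c·A = 11.20302 × 5.50832 × 4.22733 = 260.868 kN.
I_c = πr⁴/4 = π × 1.16⁴/4 = 1.42207 m⁴.
Centre of pressure: y_p = y_c + I_c/(y_c·A) = 5.76 + 1.42207/(5.76 × 4.22733) = 5.76 + 0.0584026 = 5.8184 m along the plane.
The resultant acts 1.16 + 0.0584026 = 1.2184 m (along the plate) below the hinge at the top edge, so the moment about the hinge is M = F × 1.2184 = 260.868 × 1.2184 = 317.842 kN·m.
A normal force at the bottom, 2.32 m from the hinge, must supply this moment: P = 317.842/2.32 = 137.001 kN.

P ≈ 137.0 kN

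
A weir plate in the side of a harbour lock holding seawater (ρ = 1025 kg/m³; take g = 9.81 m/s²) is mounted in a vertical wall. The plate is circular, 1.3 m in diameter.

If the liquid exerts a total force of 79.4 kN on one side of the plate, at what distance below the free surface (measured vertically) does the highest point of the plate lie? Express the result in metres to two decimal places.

d_top ≈ 5.30 m

γ = ρg = 1025 × 9.81 / 1000 = 10.05525 kN/m³.
A = π(0.65)² = 1.32732 m².
From F = γ·h_c·A, the centroid depth is h_c = 79.4/(10.05525 × 1.32732) = 5.94911 m.
The centroid is at the centre, 0.65 m below the top of the plate, so the highest point sits at h_top = 5.94911 − 0.65 = 5.29911 m below the surface.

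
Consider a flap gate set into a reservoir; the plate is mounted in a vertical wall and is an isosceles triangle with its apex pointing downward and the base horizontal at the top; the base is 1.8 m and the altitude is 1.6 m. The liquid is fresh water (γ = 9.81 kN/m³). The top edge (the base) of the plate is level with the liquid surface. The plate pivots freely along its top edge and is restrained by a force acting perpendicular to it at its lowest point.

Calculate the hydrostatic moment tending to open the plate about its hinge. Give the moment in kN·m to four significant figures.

M ≈ 6.027 kN·m

γ = 9.81 kN/m³.
With the apex down, the centroid sits h/3 = 1.6/3 = 0.533333 m below the base (the top edge), so the centroid depth is h_c = 0.533333 m.
A = ½ × 1.8 × 1.6 = 1.44 m².
Resultant F = γ·h_c·A = 9.81 × 0.533333 × 1.44 = 7.53408 kN.
I_c = b·h³/36 = 1.8 × 1.6³/36 = 0.2048 m⁴.
Centre of pressure: y_p = y_c + I_c/(y_c·A) = 0.533333 + 0.2048/(0.533333 × 1.44) = 0.533333 + 0.266667 = 0.8 m along the plane.
The resultant acts 0.533333 + 0.266667 = 0.8 m (along the plate) below the hinge at the top edge, so the moment about the hinge is M = F × 0.8 = 7.53408 × 0.8 = 6.02726 kN·m.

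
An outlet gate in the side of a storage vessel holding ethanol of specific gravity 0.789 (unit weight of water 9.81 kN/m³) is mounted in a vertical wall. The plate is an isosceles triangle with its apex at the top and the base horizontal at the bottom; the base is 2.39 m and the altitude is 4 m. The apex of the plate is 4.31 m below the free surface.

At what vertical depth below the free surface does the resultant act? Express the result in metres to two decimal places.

γ = 0.789 × 9.81 = 7.74009 kN/m³.
With the apex up, the centroid sits 2h/3 = 2 × 4/3 = 2.66667 m below the apex, so the centroid depth is h_c = 4.31 + 2.66667 = 6.97667 m.
A = ½ × 2.39 × 4 = 4.78 m².
Resultant F = γ·h_c·A = 7.74009 × 6.97667 × 4.78 = 258.12 kN.
I_c = b·h³/36 = 2.39 × 4³/36 = 4.24889 m⁴.
Centre of pressure: y_p = y_c + I_c/(y_c·A) = 6.97667 + 4.24889/(6.97667 × 4.78) = 6.97667 + 0.127409 = 7.10408 m along the plane.

h_p = 7.10 m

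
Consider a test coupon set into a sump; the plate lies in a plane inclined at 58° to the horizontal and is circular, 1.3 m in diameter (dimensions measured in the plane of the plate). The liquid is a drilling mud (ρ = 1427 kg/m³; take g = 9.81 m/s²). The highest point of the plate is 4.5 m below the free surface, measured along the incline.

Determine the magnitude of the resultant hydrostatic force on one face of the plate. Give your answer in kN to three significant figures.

F ≈ 81.2 kN

γ = ρg = 1427 × 9.81 / 1000 = 13.99887 kN/m³.
Let θ = 58° be the plate's angle to the horizontal; measure y along the incline from where the plane meets the free surface. Vertical depth h = y·sinθ with sinθ = 0.848048.
The centroid is at the centre, 0.65 m below the top of the plate, so y_c = 4.5 + 0.65 = 5.15 m and h_c = 5.15 × 0.848048 = 4.36745 m.
A = π(0.65)² = 1.32732 m².
Resultant F = γ·h_c·A = 13.99887 × 4.36745 × 1.32732 = 81.1515 kN.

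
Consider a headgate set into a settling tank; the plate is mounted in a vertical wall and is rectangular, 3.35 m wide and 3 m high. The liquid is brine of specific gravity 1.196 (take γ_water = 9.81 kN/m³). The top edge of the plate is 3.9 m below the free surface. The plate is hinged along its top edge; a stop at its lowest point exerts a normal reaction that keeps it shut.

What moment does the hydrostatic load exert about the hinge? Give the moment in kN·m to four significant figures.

γ = 1.196 × 9.81 = 11.73276 kN/m³.
The centroid lies 3/2 = 1.5 m below the top edge, so the centroid depth is h_c = 3.9 + 1.5 = 5.4 m.
A = 3.35 × 3 = 10.05 m².
Resultant F = γ·h_c·A = 11.73276 × 5.4 × 10.05 = 636.737 kN.
I_c = b·h³/12 = 3.35 × 3³/12 = 7.5375 m⁴.
Centre of pressure: y_p = y_c + I_c/(y_c·A) = 5.4 + 7.5375/(5.4 × 10.05) = 5.4 + 0.138889 = 5.53889 m along the plane.
The resultant acts 1.5 + 0.138889 = 1.63889 m (along the plate) below the hinge at the top edge, so the moment about the hinge is M = F × 1.63889 = 636.737 × 1.63889 = 1043.54 kN·m.

M ≈ 1044 kN·m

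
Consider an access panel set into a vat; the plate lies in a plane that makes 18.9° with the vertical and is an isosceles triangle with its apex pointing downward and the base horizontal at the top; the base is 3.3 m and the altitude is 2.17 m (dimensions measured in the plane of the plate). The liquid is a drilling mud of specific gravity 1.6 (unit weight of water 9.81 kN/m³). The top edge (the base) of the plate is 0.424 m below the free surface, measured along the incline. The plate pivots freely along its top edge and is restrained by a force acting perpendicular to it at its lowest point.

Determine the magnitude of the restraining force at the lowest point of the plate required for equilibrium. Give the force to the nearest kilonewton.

P ≈ 27 kN

γ = 1.6 × 9.81 = 15.696 kN/m³.
The plate makes 18.9° with the vertical, i.e. θ = 90° − 18.9° = 71.1° to the horizontal. Measuring y along the incline from the free-surface line, vertical depth h = y·sinθ with sinθ = 0.946085.
With the apex down, the centroid sits h/3 = 2.17/3 = 0.723333 m below the base (the top edge), so y_c = 0.424 + 0.723333 = 1.14733 m and h_c = 1.14733 × 0.946085 = 1.08547 m.
A = ½ × 3.3 × 2.17 = 3.5805 m².
Resultant F = γ·h_c·A = 15.696 × 1.08547 × 3.5805 = 61.0029 kN.
I_c = b·h³/36 = 3.3 × 2.17³/36 = 0.936679 m⁴.
Centre of pressure: y_p = y_c + I_c/(y_c·A) = 1.14733 + 0.936679/(1.14733 × 3.5805) = 1.14733 + 0.228013 = 1.37534 m along the plane.
The resultant acts 0.723333 + 0.228013 = 0.951346 m (along the plate) below the hinge at the top edge, so the moment about the hinge is M = F × 0.951346 = 61.0029 × 0.951346 = 58.0349 kN·m.
A normal force at the bottom, 2.17 m from the hinge, must supply this moment: P = 58.0349/2.17 = 26.7442 kN.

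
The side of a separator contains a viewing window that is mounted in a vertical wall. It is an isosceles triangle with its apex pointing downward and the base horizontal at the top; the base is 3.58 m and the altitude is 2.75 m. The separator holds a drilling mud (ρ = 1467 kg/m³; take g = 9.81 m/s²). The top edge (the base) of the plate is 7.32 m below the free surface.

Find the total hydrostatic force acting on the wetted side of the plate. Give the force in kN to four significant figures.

F ≈ 583.5 kN

γ = ρg = 1467 × 9.81 / 1000 = 14.39127 kN/m³.
With the apex down, the centroid sits h/3 = 2.75/3 = 0.916667 m below the base (the top edge), so the centroid depth is h_c = 7.32 + 0.916667 = 8.23667 m.
A = ½ × 3.58 × 2.75 = 4.9225 m².
Resultant F = γ·h_c·A = 14.39127 × 8.23667 × 4.9225 = 583.494 kN.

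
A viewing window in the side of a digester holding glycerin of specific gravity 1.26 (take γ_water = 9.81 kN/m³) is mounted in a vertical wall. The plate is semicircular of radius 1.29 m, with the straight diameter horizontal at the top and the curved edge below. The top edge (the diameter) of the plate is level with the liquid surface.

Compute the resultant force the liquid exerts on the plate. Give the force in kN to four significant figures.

F ≈ 17.69 kN

γ = 1.26 × 9.81 = 12.3606 kN/m³.
The centroid of a semicircle lies 4r/(3π) = 0.547493 m from the diameter, here below the top edge, so the centroid depth is h_c = 0.547493 m.
A = πr²/2 = π × 1.29²/2 = 2.61396 m².
Resultant F = γ·h_c·A = 12.3606 × 0.547493 × 2.61396 = 17.6896 kN.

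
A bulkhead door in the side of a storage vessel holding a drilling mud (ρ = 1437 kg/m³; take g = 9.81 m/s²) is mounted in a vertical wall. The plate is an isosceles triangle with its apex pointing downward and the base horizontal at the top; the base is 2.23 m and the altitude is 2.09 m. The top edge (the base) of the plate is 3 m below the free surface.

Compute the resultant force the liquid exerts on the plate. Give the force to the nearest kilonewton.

γ = ρg = 1437 × 9.81 / 1000 = 14.09697 kN/m³.
With the apex down, the centroid sits h/3 = 2.09/3 = 0.696667 m below the base (the top edge), so the centroid depth is h_c = 3 + 0.696667 = 3.69667 m.
A = ½ × 2.23 × 2.09 = 2.33035 m².
Resultant F = γ·h_c·A = 14.09697 × 3.69667 × 2.33035 = 121.439 kN.

F ≈ 121 kN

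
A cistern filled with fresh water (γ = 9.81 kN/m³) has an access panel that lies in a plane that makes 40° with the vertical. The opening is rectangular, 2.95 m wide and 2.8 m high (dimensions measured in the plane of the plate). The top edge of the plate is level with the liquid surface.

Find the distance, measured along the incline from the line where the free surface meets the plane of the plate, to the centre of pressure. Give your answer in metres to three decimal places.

y_p = 1.867 m

γ = 9.81 kN/m³.
The plate makes 40° with the vertical, i.e. θ = 90° − 40° = 50° to the horizontal. Measuring y along the incline from the free-surface line, vertical depth h = y·sinθ with sinθ = 0.766044.
The centroid lies 2.8/2 = 1.4 m below the top edge, so y_c = 1.4 m and h_c = 1.4 × 0.766044 = 1.07246 m.
A = 2.95 × 2.8 = 8.26 m².
Resultant F = γ·h_c·A = 9.81 × 1.07246 × 8.26 = 86.9021 kN.
I_c = b·h³/12 = 2.95 × 2.8³/12 = 5.39653 m⁴.
Centre of pressure: y_p = y_c + I_c/(y_c·A) = 1.4 + 5.39653/(1.4 × 8.26) = 1.4 + 0.466666 = 1.86667 m along the plane.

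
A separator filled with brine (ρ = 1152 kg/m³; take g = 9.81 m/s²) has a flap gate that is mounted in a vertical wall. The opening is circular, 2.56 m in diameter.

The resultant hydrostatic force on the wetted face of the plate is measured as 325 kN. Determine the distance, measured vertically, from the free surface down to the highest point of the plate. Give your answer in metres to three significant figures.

γ = ρg = 1152 × 9.81 / 1000 = 11.30112 kN/m³.
A = π(1.28)² = 5.14719 m².
From F = γ·h_c·A, the centroid depth is h_c = 325/(11.30112 × 5.14719) = 5.58717 m.
The centroid is at the centre, 1.28 m below the top of the plate, so the highest point sits at h_top = 5.58717 − 1.28 = 4.30717 m below the surface.

d_top ≈ 4.31 m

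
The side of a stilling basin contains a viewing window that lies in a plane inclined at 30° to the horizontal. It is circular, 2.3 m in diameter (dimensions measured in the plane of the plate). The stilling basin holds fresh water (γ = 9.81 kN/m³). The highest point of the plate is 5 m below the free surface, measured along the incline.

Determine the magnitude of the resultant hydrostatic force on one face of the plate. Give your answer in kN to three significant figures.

F ≈ 125 kN

γ = 9.81 kN/m³.
Let θ = 30° be the plate's angle to the horizontal; measure y along the incline from where the plane meets the free surface. Vertical depth h = y·sinθ with sinθ = 0.500000.
The centroid is at the centre, 1.15 m below the top of the plate, so y_c = 5 + 1.15 = 6.15 m and h_c = 6.15 × 0.500000 = 3.075 m.
A = π(1.15)² = 4.15476 m².
Resultant F = γ·h_c·A = 9.81 × 3.075 × 4.15476 = 125.331 kN.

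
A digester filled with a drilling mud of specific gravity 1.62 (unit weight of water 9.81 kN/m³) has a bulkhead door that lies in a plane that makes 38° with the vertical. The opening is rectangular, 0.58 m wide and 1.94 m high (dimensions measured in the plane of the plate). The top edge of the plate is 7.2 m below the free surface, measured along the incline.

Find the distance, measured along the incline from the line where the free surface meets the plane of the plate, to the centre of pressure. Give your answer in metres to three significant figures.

γ = 1.62 × 9.81 = 15.8922 kN/m³.
The plate makes 38° with the vertical, i.e. θ = 90° − 38° = 52° to the horizontal. Measuring y along the incline from the free-surface line, vertical depth h = y·sinθ with sinθ = 0.788011.
The centroid lies 1.94/2 = 0.97 m below the top edge, so y_c = 7.2 + 0.97 = 8.17 m and h_c = 8.17 × 0.788011 = 6.43805 m.
A = 0.58 × 1.94 = 1.1252 m².
Resultant F = γ·h_c·A = 15.8922 × 6.43805 × 1.1252 = 115.125 kN.
I_c = b·h³/12 = 0.58 × 1.94³/12 = 0.3529 m⁴.
Centre of pressure: y_p = y_c + I_c/(y_c·A) = 8.17 + 0.3529/(8.17 × 1.1252) = 8.17 + 0.0383884 = 8.20839 m along the plane.

y_p = 8.21 m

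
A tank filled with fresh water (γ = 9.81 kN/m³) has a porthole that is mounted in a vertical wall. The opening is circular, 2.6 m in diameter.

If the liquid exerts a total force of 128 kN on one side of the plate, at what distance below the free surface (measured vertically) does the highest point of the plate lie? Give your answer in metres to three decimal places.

γ = 9.81 kN/m³.
A = π(1.3)² = 5.30929 m².
From F = γ·h_c·A, the centroid depth is h_c = 128/(9.81 × 5.30929) = 2.45756 m.
The centroid is at the centre, 1.3 m below the top of the plate, so the highest point sits at h_top = 2.45756 − 1.3 = 1.15756 m below the surface.

d_top ≈ 1.158 m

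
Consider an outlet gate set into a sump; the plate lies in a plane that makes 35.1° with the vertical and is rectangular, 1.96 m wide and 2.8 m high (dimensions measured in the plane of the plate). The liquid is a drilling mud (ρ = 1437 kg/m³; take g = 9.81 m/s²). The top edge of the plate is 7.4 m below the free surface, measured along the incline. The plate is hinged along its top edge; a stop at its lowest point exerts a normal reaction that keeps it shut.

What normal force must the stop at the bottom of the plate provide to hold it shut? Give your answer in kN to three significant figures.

γ = ρg = 1437 × 9.81 / 1000 = 14.09697 kN/m³.
The plate makes 35.1° with the vertical, i.e. θ = 90° − 35.1° = 54.9° to the horizontal. Measuring y along the incline from the free-surface line, vertical depth h = y·sinθ with sinθ = 0.818150.
The centroid lies 2.8/2 = 1.4 m below the top edge, so y_c = 7.4 + 1.4 = 8.8 m and h_c = 8.8 × 0.818150 = 7.19972 m.
A = 1.96 × 2.8 = 5.488 m².
Resultant F = γ·h_c·A = 14.09697 × 7.19972 × 5.488 = 557 kN.
I_c = b·h³/12 = 1.96 × 2.8³/12 = 3.58549 m⁴.
Centre of pressure: y_p = y_c + I_c/(y_c·A) = 8.8 + 3.58549/(8.8 × 5.488) = 8.8 + 0.0742424 = 8.87424 m along the plane.
The resultant acts 1.4 + 0.0742424 = 1.47424 m (along the plate) below the hinge at the top edge, so the moment about the hinge is M = F × 1.47424 = 557 × 1.47424 = 821.152 kN·m.
A normal force at the bottom, 2.8 m from the hinge, must supply this moment: P = 821.152/2.8 = 293.269 kN.

P ≈ 293 kN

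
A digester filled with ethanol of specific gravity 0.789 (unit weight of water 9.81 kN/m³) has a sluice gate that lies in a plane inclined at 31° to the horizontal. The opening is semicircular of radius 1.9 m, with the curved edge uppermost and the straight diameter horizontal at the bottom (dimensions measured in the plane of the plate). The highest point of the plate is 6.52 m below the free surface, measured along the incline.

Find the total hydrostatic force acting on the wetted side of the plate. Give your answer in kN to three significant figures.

F ≈ 172 kN

γ = 0.789 × 9.81 = 7.74009 kN/m³.
Let θ = 31° be the plate's angle to the horizontal; measure y along the incline from where the plane meets the free surface. Vertical depth h = y·sinθ with sinθ = 0.515038.
The centroid lies 4r/(3π) = 0.806385 m above the diameter, so r − 4r/(3π) = 1.9 − 0.806385 = 1.09361 m below the topmost point, so y_c = 6.52 + 1.09361 = 7.61361 m and h_c = 7.61361 × 0.515038 = 3.9213 m.
A = πr²/2 = π × 1.9²/2 = 5.67057 m².
Resultant F = γ·h_c·A = 7.74009 × 3.9213 × 5.67057 = 172.109 kN.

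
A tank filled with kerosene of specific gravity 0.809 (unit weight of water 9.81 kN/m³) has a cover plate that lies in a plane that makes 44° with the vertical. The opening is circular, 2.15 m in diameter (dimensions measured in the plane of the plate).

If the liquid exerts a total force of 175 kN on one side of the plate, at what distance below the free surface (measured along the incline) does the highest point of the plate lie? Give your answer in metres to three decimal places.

γ = 0.809 × 9.81 = 7.93629 kN/m³.
A = π(1.075)² = 3.6305 m².
From F = γ·h_c·A, the centroid depth is h_c = 175/(7.93629 × 3.6305) = 6.07371 m.
The plate makes 44° with the vertical, i.e. θ = 90° − 44° = 46° to the horizontal. Measuring y along the incline from the free-surface line, vertical depth h = y·sinθ with sinθ = 0.719340.
Along the incline, y_c = h_c/sinθ = 6.07371/0.719340 = 8.44345 m.
The centroid is at the centre, 1.075 m below the top of the plate, so the highest point sits at y_top = 8.44345 − 1.075 = 7.36845 m along the incline.

y_top ≈ 7.368 m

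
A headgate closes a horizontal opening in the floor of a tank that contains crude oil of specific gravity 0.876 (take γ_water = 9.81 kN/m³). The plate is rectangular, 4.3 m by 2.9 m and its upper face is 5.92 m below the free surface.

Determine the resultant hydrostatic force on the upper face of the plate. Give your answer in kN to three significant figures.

F ≈ 634 kN

γ = 0.876 × 9.81 = 8.59356 kN/m³.
The plate is horizontal, so pressure is uniform at p = γ·h = 8.59356 × 5.92 = 50.8739 kN/m².
A = 4.3 × 2.9 = 12.47 m².
F = p·A = 50.8739 × 12.47 = 634.398 kN.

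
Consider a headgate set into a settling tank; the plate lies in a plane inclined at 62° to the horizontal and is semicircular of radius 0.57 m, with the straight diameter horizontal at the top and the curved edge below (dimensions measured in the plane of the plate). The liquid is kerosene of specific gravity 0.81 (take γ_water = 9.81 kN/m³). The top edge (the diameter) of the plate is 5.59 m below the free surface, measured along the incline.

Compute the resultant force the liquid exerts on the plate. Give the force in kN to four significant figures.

F ≈ 20.88 kN

γ = 0.81 × 9.81 = 7.9461 kN/m³.
Let θ = 62° be the plate's angle to the horizontal; measure y along the incline from where the plane meets the free surface. Vertical depth h = y·sinθ with sinθ = 0.882948.
The centroid of a semicircle lies 4r/(3π) = 0.241916 m from the diameter, here below the top edge, so y_c = 5.59 + 0.241916 = 5.83192 m and h_c = 5.83192 × 0.882948 = 5.14928 m.
A = πr²/2 = π × 0.57²/2 = 0.510352 m².
Resultant F = γ·h_c·A = 7.9461 × 5.14928 × 0.510352 = 20.8819 kN.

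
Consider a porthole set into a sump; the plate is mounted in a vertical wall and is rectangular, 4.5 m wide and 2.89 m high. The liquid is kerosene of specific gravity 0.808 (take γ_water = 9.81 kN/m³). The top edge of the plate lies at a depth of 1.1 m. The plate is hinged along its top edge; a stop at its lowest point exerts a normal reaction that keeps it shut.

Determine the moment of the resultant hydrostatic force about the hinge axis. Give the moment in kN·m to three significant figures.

M ≈ 451 kN·m

γ = 0.808 × 9.81 = 7.92648 kN/m³.
The centroid lies 2.89/2 = 1.445 m below the top edge, so the centroid depth is h_c = 1.1 + 1.445 = 2.545 m.
A = 4.5 × 2.89 = 13.005 m².
Resultant F = γ·h_c·A = 7.92648 × 2.545 × 13.005 = 262.348 kN.
I_c = b·h³/12 = 4.5 × 2.89³/12 = 9.05159 m⁴.
Centre of pressure: y_p = y_c + I_c/(y_c·A) = 2.545 + 9.05159/(2.545 × 13.005) = 2.545 + 0.273481 = 2.81848 m along the plane.
The resultant acts 1.445 + 0.273481 = 1.71848 m (along the plate) below the hinge at the top edge, so the moment about the hinge is M = F × 1.71848 = 262.348 × 1.71848 = 450.84 kN·m.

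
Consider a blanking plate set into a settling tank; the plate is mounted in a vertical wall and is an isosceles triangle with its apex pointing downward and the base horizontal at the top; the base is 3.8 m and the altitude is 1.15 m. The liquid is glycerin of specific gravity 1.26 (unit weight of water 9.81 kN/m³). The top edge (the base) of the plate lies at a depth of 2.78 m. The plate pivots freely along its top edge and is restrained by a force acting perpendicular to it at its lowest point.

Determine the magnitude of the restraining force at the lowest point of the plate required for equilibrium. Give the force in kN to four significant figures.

γ = 1.26 × 9.81 = 12.3606 kN/m³.
With the apex down, the centroid sits h/3 = 1.15/3 = 0.383333 m below the base (the top edge), so the centroid depth is h_c = 2.78 + 0.383333 = 3.16333 m.
A = ½ × 3.8 × 1.15 = 2.185 m².
Resultant F = γ·h_c·A = 12.3606 × 3.16333 × 2.185 = 85.4349 kN.
I_c = b·h³/36 = 3.8 × 1.15³/36 = 0.160537 m⁴.
Centre of pressure: y_p = y_c + I_c/(y_c·A) = 3.16333 + 0.160537/(3.16333 × 2.185) = 3.16333 + 0.0232263 = 3.18656 m along the plane.
The resultant acts 0.383333 + 0.0232263 = 0.406559 m (along the plate) below the hinge at the top edge, so the moment about the hinge is M = F × 0.406559 = 85.4349 × 0.406559 = 34.7343 kN·m.
A normal force at the bottom, 1.15 m from the hinge, must supply this moment: P = 34.7343/1.15 = 30.2037 kN.

P ≈ 30.20 kN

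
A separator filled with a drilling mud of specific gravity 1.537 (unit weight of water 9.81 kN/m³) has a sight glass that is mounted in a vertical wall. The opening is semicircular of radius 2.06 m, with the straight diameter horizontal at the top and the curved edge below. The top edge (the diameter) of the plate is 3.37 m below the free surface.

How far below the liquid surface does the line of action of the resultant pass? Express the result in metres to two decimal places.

γ = 1.537 × 9.81 = 15.07797 kN/m³.
The centroid of a semicircle lies 4r/(3π) = 0.874291 m from the diameter, here below the top edge, so the centroid depth is h_c = 3.37 + 0.874291 = 4.24429 m.
A = πr²/2 = π × 2.06²/2 = 6.66583 m².
Resultant F = γ·h_c·A = 15.07797 × 4.24429 × 6.66583 = 426.582 kN.
I_c = (π/8 − 8/(9π))·r⁴ = 0.109757 × 2.06⁴ = 1.97652 m⁴.
Centre of pressure: y_p = y_c + I_c/(y_c·A) = 4.24429 + 1.97652/(4.24429 × 6.66583) = 4.24429 + 0.0698621 = 4.31415 m along the plane.

h_p = 4.31 m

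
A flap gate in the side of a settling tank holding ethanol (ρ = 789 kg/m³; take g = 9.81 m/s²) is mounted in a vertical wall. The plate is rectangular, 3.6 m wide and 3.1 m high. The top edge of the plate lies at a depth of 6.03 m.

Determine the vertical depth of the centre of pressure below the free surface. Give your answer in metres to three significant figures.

h_p = 7.69 m

γ = ρg = 789 × 9.81 / 1000 = 7.74009 kN/m³.
The centroid lies 3.1/2 = 1.55 m below the top edge, so the centroid depth is h_c = 6.03 + 1.55 = 7.58 m.
A = 3.6 × 3.1 = 11.16 m².
Resultant F = γ·h_c·A = 7.74009 × 7.58 × 11.16 = 654.756 kN.
I_c = b·h³/12 = 3.6 × 3.1³/12 = 8.9373 m⁴.
Centre of pressure: y_p = y_c + I_c/(y_c·A) = 7.58 + 8.9373/(7.58 × 11.16) = 7.58 + 0.105651 = 7.68565 m along the plane.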